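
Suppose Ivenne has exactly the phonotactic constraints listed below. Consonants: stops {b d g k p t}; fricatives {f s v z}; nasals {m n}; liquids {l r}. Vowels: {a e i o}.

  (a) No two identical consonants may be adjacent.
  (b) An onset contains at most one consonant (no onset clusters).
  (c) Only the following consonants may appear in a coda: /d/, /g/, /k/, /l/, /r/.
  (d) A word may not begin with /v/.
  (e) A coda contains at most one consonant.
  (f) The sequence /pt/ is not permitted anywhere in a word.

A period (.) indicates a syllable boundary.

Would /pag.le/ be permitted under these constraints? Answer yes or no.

/pag.le/ — σ1 onset /p/, coda /g/ ok; σ2 onset /l/, coda /∅/ ok → permitted

yes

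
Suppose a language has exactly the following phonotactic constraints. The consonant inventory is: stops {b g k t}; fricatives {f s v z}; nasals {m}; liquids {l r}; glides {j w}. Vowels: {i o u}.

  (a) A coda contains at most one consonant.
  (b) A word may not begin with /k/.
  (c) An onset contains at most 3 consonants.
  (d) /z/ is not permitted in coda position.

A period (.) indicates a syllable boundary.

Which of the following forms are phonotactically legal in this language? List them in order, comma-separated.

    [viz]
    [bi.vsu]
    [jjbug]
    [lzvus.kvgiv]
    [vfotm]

[bi.vsu], [jjbug], [lzvus.kvgiv]

[viz] — violates constraint (d): syllable 1 coda contains /z/ → phonotactically illegal
[bi.vsu] — σ1 onset /b/, coda /∅/ ok; σ2 onset /vs/ (2C), coda /∅/ ok → phonotactically legal
[jjbug] — σ1 onset /jjb/ (3C), coda /g/ ok → phonotactically legal
[lzvus.kvgiv] — σ1 onset /lzv/ (3C), coda /s/ ok; σ2 onset /kvg/ (3C), coda /v/ ok → phonotactically legal
[vfotm] — violates constraint (a): syllable 1 coda /tm/ has 2 consonants (> 1) → phonotactically illegal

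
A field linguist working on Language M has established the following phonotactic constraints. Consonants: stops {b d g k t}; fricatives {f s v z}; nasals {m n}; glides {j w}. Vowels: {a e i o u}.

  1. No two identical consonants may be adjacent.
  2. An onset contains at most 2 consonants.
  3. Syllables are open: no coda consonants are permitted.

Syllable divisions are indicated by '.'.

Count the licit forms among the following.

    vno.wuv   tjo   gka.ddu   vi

2

vno.wuv — violates constraint 3: syllable 2 coda /v/ has 1 consonant (> 0) → illicit
tjo — σ1 onset /tj/ (2C), coda /∅/ ok → licit
gka.ddu — violates constraint 1: adjacent identical consonants /dd/ → illicit
vi — σ1 onset /v/, coda /∅/ ok → licit
Licit: tjo, vi → 2.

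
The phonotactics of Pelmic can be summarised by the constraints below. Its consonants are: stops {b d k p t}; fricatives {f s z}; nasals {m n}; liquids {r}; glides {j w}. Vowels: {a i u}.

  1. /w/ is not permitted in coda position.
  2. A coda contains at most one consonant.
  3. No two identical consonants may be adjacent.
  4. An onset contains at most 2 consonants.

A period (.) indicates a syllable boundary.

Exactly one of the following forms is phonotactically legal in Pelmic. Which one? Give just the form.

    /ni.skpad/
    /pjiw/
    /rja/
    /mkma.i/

/rja/

/ni.skpad/ — violates constraint 4: syllable 2 onset /skp/ has 3 consonants (> 2) → phonotactically illegal
/pjiw/ — violates constraint 1: syllable 1 coda contains /w/ → phonotactically illegal
/rja/ — σ1 onset /rj/ (2C), coda /∅/ ok → phonotactically legal
/mkma.i/ — violates constraint 4: syllable 1 onset /mkm/ has 3 consonants (> 2) → phonotactically illegal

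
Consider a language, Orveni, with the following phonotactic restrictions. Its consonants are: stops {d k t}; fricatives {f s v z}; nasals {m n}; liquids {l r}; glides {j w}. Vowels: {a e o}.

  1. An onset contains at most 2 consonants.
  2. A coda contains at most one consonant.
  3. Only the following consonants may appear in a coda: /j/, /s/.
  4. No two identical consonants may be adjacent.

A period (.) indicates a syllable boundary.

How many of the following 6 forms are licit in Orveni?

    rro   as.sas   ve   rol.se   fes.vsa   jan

2

rro — violates constraint 4: adjacent identical consonants /rr/ → illicit
as.sas — violates constraint 4: adjacent identical consonants /ss/ → illicit
ve — σ1 onset /v/, coda /∅/ ok → licit
rol.se — violates constraint 3: syllable 1 coda contains /l/, which is not a licensed coda consonant → illicit
fes.vsa — σ1 onset /f/, coda /s/ ok; σ2 onset /vs/ (2C), coda /∅/ ok → licit
jan — violates constraint 3: syllable 1 coda contains /n/, which is not a licensed coda consonant → illicit
Licit: ve, fes.vsa → 2.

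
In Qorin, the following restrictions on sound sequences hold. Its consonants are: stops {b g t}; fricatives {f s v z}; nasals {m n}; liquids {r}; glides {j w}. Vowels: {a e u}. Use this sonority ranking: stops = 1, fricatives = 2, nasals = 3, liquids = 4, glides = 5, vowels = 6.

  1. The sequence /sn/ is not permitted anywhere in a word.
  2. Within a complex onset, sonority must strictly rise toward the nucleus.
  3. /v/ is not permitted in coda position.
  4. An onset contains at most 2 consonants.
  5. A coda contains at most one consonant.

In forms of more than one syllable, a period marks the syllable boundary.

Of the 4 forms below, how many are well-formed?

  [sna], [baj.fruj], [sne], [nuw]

[sna] — violates constraint 1: contains banned sequence /sn/ → ill-formed
[baj.fruj] — σ1 onset /b/, coda /j/ ok; σ2 onset /fr/ (2→4 rises), coda /j/ ok → well-formed
[sne] — violates constraint 1: contains banned sequence /sn/ → ill-formed
[nuw] — σ1 onset /n/, coda /w/ ok → well-formed
Well-formed: [baj.fruj], [nuw] → 2.

2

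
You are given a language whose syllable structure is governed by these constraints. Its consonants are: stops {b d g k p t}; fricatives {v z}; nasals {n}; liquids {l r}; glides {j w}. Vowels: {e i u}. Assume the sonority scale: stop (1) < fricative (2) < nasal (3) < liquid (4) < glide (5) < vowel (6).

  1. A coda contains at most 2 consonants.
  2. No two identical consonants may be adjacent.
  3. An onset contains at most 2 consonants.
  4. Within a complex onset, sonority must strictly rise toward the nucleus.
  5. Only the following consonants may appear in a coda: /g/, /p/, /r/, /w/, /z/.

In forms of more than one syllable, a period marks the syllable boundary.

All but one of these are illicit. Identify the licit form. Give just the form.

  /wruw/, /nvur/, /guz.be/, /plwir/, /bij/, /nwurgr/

/wruw/ — violates constraint 4: syllable 1 onset /wr/: /w/ (glide, 5) → /r/ (liquid, 4) does not rise → illicit
/nvur/ — violates constraint 4: syllable 1 onset /nv/: /n/ (nasal, 3) → /v/ (fricative, 2) does not rise → illicit
/guz.be/ — σ1 onset /g/, coda /z/ ok; σ2 onset /b/, coda /∅/ ok → licit
/plwir/ — violates constraint 3: syllable 1 onset /plw/ has 3 consonants (> 2) → illicit
/bij/ — violates constraint 5: syllable 1 coda contains /j/, which is not a licensed coda consonant → illicit
/nwurgr/ — violates constraint 1: syllable 1 coda /rgr/ has 3 consonants (> 2) → illicit

/guz.be/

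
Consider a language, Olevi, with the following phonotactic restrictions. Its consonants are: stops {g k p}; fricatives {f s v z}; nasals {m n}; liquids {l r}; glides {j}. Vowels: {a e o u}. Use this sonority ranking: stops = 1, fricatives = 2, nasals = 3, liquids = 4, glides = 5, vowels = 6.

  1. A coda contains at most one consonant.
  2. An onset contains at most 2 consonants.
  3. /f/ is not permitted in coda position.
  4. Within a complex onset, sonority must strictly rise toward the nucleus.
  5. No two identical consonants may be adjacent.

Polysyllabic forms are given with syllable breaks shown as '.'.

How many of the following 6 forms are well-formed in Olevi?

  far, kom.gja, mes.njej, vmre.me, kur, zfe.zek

far — σ1 onset /f/, coda /r/ ok → well-formed
kom.gja — σ1 onset /k/, coda /m/ ok; σ2 onset /gj/ (1→5 rises), coda /∅/ ok → well-formed
mes.njej — σ1 onset /m/, coda /s/ ok; σ2 onset /nj/ (3→5 rises), coda /j/ ok → well-formed
vmre.me — violates constraint 2: syllable 1 onset /vmr/ has 3 consonants (> 2) → ill-formed
kur — σ1 onset /k/, coda /r/ ok → well-formed
zfe.zek — violates constraint 4: syllable 1 onset /zf/: /z/ (fricative, 2) → /f/ (fricative, 2) does not rise → ill-formed
Well-formed: far, kom.gja, mes.njej, kur → 4.

4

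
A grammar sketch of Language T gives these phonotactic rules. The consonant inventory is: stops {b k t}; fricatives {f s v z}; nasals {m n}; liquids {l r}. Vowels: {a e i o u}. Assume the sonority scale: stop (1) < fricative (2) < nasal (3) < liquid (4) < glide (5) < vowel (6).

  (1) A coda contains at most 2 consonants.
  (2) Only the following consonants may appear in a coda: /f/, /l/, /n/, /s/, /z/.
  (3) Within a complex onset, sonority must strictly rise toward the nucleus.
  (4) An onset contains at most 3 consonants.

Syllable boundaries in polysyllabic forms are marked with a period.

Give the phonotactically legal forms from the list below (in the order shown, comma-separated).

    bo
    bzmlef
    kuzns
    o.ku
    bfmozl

bo, o.ku, bfmozl

bo — σ1 onset /b/, coda /∅/ ok → phonotactically legal
bzmlef — violates constraint 4: syllable 1 onset /bzml/ has 4 consonants (> 3) → phonotactically illegal
kuzns — violates constraint 1: syllable 1 coda /zns/ has 3 consonants (> 2) → phonotactically illegal
o.ku — σ1 onset /∅/, coda /∅/ ok; σ2 onset /k/, coda /∅/ ok → phonotactically legal
bfmozl — σ1 onset /bfm/ (1→2→3 rises), coda /zl/ (2C) ok → phonotactically legal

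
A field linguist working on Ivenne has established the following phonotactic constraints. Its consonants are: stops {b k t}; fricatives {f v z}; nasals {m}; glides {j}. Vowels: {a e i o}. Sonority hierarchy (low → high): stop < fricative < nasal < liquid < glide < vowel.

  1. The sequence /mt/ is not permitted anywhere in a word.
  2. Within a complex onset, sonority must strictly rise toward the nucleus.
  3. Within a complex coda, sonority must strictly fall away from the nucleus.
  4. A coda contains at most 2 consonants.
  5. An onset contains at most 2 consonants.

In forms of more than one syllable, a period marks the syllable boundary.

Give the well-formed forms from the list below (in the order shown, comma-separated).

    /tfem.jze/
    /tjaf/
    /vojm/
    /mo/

/tjaf/, /vojm/, /mo/

/tfem.jze/ — violates constraint 2: syllable 2 onset /jz/: /j/ (glide, 5) → /z/ (fricative, 2) does not rise → ill-formed
/tjaf/ — σ1 onset /tj/ (1→5 rises), coda /f/ ok → well-formed
/vojm/ — σ1 onset /v/, coda /jm/ (5→3 falls) ok → well-formed
/mo/ — σ1 onset /m/, coda /∅/ ok → well-formed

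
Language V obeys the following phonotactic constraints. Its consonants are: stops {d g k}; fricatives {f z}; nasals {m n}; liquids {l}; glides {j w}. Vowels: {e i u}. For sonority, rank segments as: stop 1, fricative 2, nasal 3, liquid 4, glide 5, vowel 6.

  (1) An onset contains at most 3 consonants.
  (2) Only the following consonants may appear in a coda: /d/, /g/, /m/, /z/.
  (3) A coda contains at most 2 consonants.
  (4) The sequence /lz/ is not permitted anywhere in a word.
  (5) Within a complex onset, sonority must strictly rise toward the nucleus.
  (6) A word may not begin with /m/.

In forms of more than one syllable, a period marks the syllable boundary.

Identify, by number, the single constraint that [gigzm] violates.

3

[gigzm]: syllable 1 coda /gzm/ has 3 consonants (> 2).
This is a violation of constraint 3: "A coda contains at most 2 consonants."
The remaining constraints (1, 2, 4, 5, 6) are satisfied.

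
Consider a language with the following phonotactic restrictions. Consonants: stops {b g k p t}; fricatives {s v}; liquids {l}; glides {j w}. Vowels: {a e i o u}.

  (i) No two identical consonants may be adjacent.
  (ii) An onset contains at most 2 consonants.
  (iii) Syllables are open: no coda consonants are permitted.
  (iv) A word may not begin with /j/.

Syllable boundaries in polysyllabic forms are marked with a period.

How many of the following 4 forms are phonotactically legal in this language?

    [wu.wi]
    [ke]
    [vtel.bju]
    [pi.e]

3

[wu.wi] — σ1 onset /w/, coda /∅/ ok; σ2 onset /w/, coda /∅/ ok → phonotactically legal
[ke] — σ1 onset /k/, coda /∅/ ok → phonotactically legal
[vtel.bju] — violates constraint (iii): syllable 1 coda /l/ has 1 consonant (> 0) → phonotactically illegal
[pi.e] — σ1 onset /p/, coda /∅/ ok; σ2 onset /∅/, coda /∅/ ok → phonotactically legal
Phonotactically legal: [wu.wi], [ke], [pi.e] → 3.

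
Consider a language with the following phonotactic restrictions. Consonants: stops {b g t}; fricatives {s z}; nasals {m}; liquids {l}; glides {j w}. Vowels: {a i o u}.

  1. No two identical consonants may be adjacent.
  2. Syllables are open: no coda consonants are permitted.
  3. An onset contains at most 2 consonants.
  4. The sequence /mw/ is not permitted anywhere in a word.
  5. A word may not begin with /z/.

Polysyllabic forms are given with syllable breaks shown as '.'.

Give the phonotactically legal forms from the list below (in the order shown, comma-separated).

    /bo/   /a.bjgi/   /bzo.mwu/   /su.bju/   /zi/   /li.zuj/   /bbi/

/bo/ — σ1 onset /b/, coda /∅/ ok → phonotactically legal
/a.bjgi/ — violates constraint 3: syllable 2 onset /bjg/ has 3 consonants (> 2) → phonotactically illegal
/bzo.mwu/ — violates constraint 4: contains banned sequence /mw/ → phonotactically illegal
/su.bju/ — σ1 onset /s/, coda /∅/ ok; σ2 onset /bj/ (2C), coda /∅/ ok → phonotactically legal
/zi/ — violates constraint 5: word begins with /z/ → phonotactically illegal
/li.zuj/ — violates constraint 2: syllable 2 coda /j/ has 1 consonant (> 0) → phonotactically illegal
/bbi/ — violates constraint 1: adjacent identical consonants /bb/ → phonotactically illegal

/bo/, /su.bju/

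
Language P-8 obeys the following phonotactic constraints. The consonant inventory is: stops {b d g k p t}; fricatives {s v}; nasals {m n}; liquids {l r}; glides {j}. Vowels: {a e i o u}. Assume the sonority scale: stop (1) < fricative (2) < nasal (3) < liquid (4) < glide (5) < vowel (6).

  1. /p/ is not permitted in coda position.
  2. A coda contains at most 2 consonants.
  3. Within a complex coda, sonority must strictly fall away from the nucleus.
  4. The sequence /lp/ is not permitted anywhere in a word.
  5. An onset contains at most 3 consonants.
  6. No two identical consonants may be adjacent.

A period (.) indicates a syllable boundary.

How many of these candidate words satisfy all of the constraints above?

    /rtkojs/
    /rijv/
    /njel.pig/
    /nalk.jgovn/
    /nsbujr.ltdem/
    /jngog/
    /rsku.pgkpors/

/rtkojs/ — σ1 onset /rtk/ (3C), coda /js/ (5→2 falls) ok → permitted
/rijv/ — σ1 onset /r/, coda /jv/ (5→2 falls) ok → permitted
/njel.pig/ — violates constraint 4: contains banned sequence /lp/ → not permitted
/nalk.jgovn/ — violates constraint 3: syllable 2 coda /vn/: /v/ (fricative, 2) → /n/ (nasal, 3) does not fall → not permitted
/nsbujr.ltdem/ — σ1 onset /nsb/ (3C), coda /jr/ (5→4 falls) ok; σ2 onset /ltd/ (3C), coda /m/ ok → permitted
/jngog/ — σ1 onset /jng/ (3C), coda /g/ ok → permitted
/rsku.pgkpors/ — violates constraint 5: syllable 2 onset /pgkp/ has 4 consonants (> 3) → not permitted
Permitted: /rtkojs/, /rijv/, /nsbujr.ltdem/, /jngog/ → 4.

4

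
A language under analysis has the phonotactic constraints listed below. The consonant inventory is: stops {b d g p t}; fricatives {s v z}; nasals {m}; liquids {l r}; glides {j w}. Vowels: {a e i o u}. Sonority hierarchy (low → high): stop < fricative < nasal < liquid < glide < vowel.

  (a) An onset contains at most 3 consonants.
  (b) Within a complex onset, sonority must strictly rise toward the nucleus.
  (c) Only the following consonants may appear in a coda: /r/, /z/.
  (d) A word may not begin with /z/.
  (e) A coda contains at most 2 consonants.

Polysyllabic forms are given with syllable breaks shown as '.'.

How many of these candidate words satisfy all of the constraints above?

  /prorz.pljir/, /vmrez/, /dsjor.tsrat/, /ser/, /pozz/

4

/prorz.pljir/ — σ1 onset /pr/ (1→4 rises), coda /rz/ (2C) ok; σ2 onset /plj/ (1→4→5 rises), coda /r/ ok → well-formed
/vmrez/ — σ1 onset /vmr/ (2→3→4 rises), coda /z/ ok → well-formed
/dsjor.tsrat/ — violates constraint (c): syllable 2 coda contains /t/, which is not a licensed coda consonant → ill-formed
/ser/ — σ1 onset /s/, coda /r/ ok → well-formed
/pozz/ — σ1 onset /p/, coda /zz/ (2C) ok → well-formed
Well-formed: /prorz.pljir/, /vmrez/, /ser/, /pozz/ → 4.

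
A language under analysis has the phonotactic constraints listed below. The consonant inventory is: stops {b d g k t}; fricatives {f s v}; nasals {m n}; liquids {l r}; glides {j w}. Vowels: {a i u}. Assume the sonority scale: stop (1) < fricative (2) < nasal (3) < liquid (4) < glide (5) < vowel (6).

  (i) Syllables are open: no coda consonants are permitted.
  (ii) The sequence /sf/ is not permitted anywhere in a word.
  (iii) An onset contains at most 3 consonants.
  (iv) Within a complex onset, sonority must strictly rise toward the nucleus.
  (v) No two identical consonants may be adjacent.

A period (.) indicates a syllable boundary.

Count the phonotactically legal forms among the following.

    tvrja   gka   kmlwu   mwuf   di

tvrja — violates constraint (iii): syllable 1 onset /tvrj/ has 4 consonants (> 3) → phonotactically illegal
gka — violates constraint (iv): syllable 1 onset /gk/: /g/ (stop, 1) → /k/ (stop, 1) does not rise → phonotactically illegal
kmlwu — violates constraint (iii): syllable 1 onset /kmlw/ has 4 consonants (> 3) → phonotactically illegal
mwuf — violates constraint (i): syllable 1 coda /f/ has 1 consonant (> 0) → phonotactically illegal
di — σ1 onset /d/, coda /∅/ ok → phonotactically legal
Phonotactically legal: di → 1.

1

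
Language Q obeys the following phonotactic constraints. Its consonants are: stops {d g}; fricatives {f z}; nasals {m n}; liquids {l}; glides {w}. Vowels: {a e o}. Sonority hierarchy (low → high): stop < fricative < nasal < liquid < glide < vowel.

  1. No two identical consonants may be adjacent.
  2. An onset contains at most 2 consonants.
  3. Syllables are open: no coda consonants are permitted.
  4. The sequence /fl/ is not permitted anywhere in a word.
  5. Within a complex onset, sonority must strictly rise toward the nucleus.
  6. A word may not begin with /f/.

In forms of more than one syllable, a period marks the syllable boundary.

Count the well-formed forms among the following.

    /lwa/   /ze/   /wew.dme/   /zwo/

3

/lwa/ — σ1 onset /lw/ (4→5 rises), coda /∅/ ok → well-formed
/ze/ — σ1 onset /z/, coda /∅/ ok → well-formed
/wew.dme/ — violates constraint 3: syllable 1 coda /w/ has 1 consonant (> 0) → ill-formed
/zwo/ — σ1 onset /zw/ (2→5 rises), coda /∅/ ok → well-formed
Well-formed: /lwa/, /ze/, /zwo/ → 3.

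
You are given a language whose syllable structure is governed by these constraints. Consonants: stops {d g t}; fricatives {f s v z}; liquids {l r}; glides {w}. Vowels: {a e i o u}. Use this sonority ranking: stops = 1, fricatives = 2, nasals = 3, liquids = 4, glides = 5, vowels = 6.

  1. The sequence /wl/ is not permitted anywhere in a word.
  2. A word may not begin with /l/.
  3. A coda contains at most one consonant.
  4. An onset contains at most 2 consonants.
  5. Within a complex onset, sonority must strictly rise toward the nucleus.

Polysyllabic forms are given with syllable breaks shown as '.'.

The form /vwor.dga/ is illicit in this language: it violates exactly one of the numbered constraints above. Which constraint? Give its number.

5

/vwor.dga/: syllable 2 onset /dg/: /d/ (stop, 1) → /g/ (stop, 1) does not rise.
This is a violation of constraint 5: "Within a complex onset, sonority must strictly rise toward the nucleus."
The remaining constraints (1, 2, 3, 4) are satisfied.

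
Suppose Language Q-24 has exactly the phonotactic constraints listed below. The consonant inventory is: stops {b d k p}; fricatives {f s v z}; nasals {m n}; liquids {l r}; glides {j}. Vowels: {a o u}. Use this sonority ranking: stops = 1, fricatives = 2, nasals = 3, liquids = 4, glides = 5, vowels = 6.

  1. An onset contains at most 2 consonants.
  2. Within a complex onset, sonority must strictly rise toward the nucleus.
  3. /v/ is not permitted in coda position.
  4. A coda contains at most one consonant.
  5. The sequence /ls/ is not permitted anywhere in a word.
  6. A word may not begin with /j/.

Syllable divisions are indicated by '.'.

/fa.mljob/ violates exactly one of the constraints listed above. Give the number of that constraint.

1

/fa.mljob/: syllable 2 onset /mlj/ has 3 consonants (> 2).
This is a violation of constraint 1: "An onset contains at most 2 consonants."
The remaining constraints (2, 3, 4, 5, 6) are satisfied.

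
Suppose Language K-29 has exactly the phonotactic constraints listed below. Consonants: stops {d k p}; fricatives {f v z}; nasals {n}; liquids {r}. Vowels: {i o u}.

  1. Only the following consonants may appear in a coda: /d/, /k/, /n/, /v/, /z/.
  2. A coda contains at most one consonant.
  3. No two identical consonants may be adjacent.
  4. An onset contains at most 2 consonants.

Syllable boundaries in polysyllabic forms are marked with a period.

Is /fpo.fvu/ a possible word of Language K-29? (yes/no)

/fpo.fvu/ — σ1 onset /fp/ (2C), coda /∅/ ok; σ2 onset /fv/ (2C), coda /∅/ ok → licit

yes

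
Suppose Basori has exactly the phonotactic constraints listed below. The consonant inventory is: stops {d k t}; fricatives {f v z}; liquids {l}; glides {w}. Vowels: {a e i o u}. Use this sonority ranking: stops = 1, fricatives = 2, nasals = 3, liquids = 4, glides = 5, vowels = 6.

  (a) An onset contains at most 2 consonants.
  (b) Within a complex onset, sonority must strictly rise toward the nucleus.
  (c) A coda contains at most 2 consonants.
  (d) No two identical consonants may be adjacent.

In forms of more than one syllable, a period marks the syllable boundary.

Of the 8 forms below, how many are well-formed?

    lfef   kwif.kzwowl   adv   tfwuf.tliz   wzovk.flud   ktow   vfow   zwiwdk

1

lfef — violates constraint (b): syllable 1 onset /lf/: /l/ (liquid, 4) → /f/ (fricative, 2) does not rise → ill-formed
kwif.kzwowl — violates constraint (a): syllable 2 onset /kzw/ has 3 consonants (> 2) → ill-formed
adv — σ1 onset /∅/, coda /dv/ (2C) ok → well-formed
tfwuf.tliz — violates constraint (a): syllable 1 onset /tfw/ has 3 consonants (> 2) → ill-formed
wzovk.flud — violates constraint (b): syllable 1 onset /wz/: /w/ (glide, 5) → /z/ (fricative, 2) does not rise → ill-formed
ktow — violates constraint (b): syllable 1 onset /kt/: /k/ (stop, 1) → /t/ (stop, 1) does not rise → ill-formed
vfow — violates constraint (b): syllable 1 onset /vf/: /v/ (fricative, 2) → /f/ (fricative, 2) does not rise → ill-formed
zwiwdk — violates constraint (c): syllable 1 coda /wdk/ has 3 consonants (> 2) → ill-formed
Well-formed: adv → 1.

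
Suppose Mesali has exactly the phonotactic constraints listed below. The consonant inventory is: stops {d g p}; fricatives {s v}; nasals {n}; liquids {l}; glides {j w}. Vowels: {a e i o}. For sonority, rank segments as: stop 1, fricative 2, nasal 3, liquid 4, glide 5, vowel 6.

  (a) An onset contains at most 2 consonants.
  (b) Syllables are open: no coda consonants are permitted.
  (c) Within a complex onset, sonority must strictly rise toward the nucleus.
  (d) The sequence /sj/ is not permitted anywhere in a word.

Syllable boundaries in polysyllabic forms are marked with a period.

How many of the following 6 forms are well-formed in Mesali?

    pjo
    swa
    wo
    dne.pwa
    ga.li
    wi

pjo — σ1 onset /pj/ (1→5 rises), coda /∅/ ok → well-formed
swa — σ1 onset /sw/ (2→5 rises), coda /∅/ ok → well-formed
wo — σ1 onset /w/, coda /∅/ ok → well-formed
dne.pwa — σ1 onset /dn/ (1→3 rises), coda /∅/ ok; σ2 onset /pw/ (1→5 rises), coda /∅/ ok → well-formed
ga.li — σ1 onset /g/, coda /∅/ ok; σ2 onset /l/, coda /∅/ ok → well-formed
wi — σ1 onset /w/, coda /∅/ ok → well-formed
Well-formed: pjo, swa, wo, dne.pwa, ga.li, wi → 6.

6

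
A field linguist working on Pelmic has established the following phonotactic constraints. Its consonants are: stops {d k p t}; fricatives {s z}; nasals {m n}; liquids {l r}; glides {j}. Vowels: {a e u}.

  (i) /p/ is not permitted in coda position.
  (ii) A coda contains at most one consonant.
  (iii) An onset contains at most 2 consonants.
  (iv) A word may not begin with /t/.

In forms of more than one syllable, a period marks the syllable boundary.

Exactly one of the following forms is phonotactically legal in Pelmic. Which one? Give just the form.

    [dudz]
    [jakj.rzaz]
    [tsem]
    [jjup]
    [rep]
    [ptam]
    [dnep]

[dudz] — violates constraint (ii): syllable 1 coda /dz/ has 2 consonants (> 1) → phonotactically illegal
[jakj.rzaz] — violates constraint (ii): syllable 1 coda /kj/ has 2 consonants (> 1) → phonotactically illegal
[tsem] — violates constraint (iv): word begins with /t/ → phonotactically illegal
[jjup] — violates constraint (i): syllable 1 coda contains /p/ → phonotactically illegal
[rep] — violates constraint (i): syllable 1 coda contains /p/ → phonotactically illegal
[ptam] — σ1 onset /pt/ (2C), coda /m/ ok → phonotactically legal
[dnep] — violates constraint (i): syllable 1 coda contains /p/ → phonotactically illegal

[ptam]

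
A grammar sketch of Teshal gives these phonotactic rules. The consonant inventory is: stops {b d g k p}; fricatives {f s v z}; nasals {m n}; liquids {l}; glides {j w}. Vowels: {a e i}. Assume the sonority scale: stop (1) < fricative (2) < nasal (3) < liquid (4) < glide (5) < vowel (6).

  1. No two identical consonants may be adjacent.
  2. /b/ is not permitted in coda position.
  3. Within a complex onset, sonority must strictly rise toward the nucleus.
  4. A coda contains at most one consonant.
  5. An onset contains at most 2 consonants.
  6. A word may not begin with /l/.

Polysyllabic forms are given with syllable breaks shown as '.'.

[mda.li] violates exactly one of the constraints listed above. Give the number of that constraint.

3

[mda.li]: syllable 1 onset /md/: /m/ (nasal, 3) → /d/ (stop, 1) does not rise.
This is a violation of constraint 3: "Within a complex onset, sonority must strictly rise toward the nucleus."
The remaining constraints (1, 2, 4, 5, 6) are satisfied.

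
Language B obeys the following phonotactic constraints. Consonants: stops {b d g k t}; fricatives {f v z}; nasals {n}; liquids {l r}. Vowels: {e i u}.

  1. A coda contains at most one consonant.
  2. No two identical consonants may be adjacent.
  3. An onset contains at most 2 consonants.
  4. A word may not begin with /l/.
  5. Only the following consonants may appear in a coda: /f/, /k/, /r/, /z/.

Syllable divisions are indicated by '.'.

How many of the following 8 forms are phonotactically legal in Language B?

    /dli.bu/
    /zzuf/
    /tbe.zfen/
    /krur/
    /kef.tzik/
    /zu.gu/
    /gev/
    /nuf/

5

/dli.bu/ — σ1 onset /dl/ (2C), coda /∅/ ok; σ2 onset /b/, coda /∅/ ok → phonotactically legal
/zzuf/ — violates constraint 2: adjacent identical consonants /zz/ → phonotactically illegal
/tbe.zfen/ — violates constraint 5: syllable 2 coda contains /n/, which is not a licensed coda consonant → phonotactically illegal
/krur/ — σ1 onset /kr/ (2C), coda /r/ ok → phonotactically legal
/kef.tzik/ — σ1 onset /k/, coda /f/ ok; σ2 onset /tz/ (2C), coda /k/ ok → phonotactically legal
/zu.gu/ — σ1 onset /z/, coda /∅/ ok; σ2 onset /g/, coda /∅/ ok → phonotactically legal
/gev/ — violates constraint 5: syllable 1 coda contains /v/, which is not a licensed coda consonant → phonotactically illegal
/nuf/ — σ1 onset /n/, coda /f/ ok → phonotactically legal
Phonotactically legal: /dli.bu/, /krur/, /kef.tzik/, /zu.gu/, /nuf/ → 5.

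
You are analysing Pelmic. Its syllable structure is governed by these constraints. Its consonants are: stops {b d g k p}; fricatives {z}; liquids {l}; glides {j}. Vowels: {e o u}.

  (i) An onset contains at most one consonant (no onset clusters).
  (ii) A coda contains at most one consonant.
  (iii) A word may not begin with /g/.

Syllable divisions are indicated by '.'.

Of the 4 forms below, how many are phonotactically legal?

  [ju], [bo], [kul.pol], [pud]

4

[ju] — σ1 onset /j/, coda /∅/ ok → phonotactically legal
[bo] — σ1 onset /b/, coda /∅/ ok → phonotactically legal
[kul.pol] — σ1 onset /k/, coda /l/ ok; σ2 onset /p/, coda /l/ ok → phonotactically legal
[pud] — σ1 onset /p/, coda /d/ ok → phonotactically legal
Phonotactically legal: [ju], [bo], [kul.pol], [pud] → 4.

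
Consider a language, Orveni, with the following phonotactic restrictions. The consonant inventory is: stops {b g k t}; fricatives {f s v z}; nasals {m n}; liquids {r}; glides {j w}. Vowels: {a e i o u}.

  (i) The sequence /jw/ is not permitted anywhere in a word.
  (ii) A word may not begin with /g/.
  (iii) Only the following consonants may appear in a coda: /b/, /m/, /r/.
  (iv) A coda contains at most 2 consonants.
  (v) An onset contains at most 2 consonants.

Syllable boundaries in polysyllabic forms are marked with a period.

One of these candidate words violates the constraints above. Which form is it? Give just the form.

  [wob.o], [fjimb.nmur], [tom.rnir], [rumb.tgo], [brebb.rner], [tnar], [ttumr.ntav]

[ttumr.ntav]

[wob.o] — σ1 onset /w/, coda /b/ ok; σ2 onset /∅/, coda /∅/ ok → phonotactically legal
[fjimb.nmur] — σ1 onset /fj/ (2C), coda /mb/ (2C) ok; σ2 onset /nm/ (2C), coda /r/ ok → phonotactically legal
[tom.rnir] — σ1 onset /t/, coda /m/ ok; σ2 onset /rn/ (2C), coda /r/ ok → phonotactically legal
[rumb.tgo] — σ1 onset /r/, coda /mb/ (2C) ok; σ2 onset /tg/ (2C), coda /∅/ ok → phonotactically legal
[brebb.rner] — σ1 onset /br/ (2C), coda /bb/ (2C) ok; σ2 onset /rn/ (2C), coda /r/ ok → phonotactically legal
[tnar] — σ1 onset /tn/ (2C), coda /r/ ok → phonotactically legal
[ttumr.ntav] — violates constraint (iii): syllable 2 coda contains /v/, which is not a licensed coda consonant → phonotactically illegal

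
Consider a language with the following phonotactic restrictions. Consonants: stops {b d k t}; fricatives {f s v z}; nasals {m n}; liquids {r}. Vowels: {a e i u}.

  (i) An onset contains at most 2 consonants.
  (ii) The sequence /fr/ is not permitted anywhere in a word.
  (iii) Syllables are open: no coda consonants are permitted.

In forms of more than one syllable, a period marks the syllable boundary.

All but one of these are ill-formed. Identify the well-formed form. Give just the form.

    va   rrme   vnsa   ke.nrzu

va

va — σ1 onset /v/, coda /∅/ ok → well-formed
rrme — violates constraint (i): syllable 1 onset /rrm/ has 3 consonants (> 2) → ill-formed
vnsa — violates constraint (i): syllable 1 onset /vns/ has 3 consonants (> 2) → ill-formed
ke.nrzu — violates constraint (i): syllable 2 onset /nrz/ has 3 consonants (> 2) → ill-formed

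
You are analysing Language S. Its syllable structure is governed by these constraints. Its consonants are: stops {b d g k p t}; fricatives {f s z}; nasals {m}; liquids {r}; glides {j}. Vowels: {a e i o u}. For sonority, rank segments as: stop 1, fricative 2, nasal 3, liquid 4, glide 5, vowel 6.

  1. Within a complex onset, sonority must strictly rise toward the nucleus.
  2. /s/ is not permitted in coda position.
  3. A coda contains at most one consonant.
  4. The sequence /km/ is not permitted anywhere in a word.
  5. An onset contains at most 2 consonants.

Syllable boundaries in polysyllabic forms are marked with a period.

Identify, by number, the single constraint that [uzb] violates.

[uzb]: syllable 1 coda /zb/ has 2 consonants (> 1).
This is a violation of constraint 3: "A coda contains at most one consonant."
The remaining constraints (1, 2, 4, 5) are satisfied.

3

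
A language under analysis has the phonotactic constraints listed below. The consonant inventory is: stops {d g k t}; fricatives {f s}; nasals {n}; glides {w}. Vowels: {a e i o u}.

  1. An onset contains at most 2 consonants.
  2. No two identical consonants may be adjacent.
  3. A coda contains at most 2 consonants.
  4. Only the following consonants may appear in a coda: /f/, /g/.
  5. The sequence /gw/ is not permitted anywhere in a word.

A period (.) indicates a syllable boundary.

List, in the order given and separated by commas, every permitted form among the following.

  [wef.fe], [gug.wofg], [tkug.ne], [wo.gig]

[wef.fe] — violates constraint 2: adjacent identical consonants /ff/ → not permitted
[gug.wofg] — violates constraint 5: contains banned sequence /gw/ → not permitted
[tkug.ne] — σ1 onset /tk/ (2C), coda /g/ ok; σ2 onset /n/, coda /∅/ ok → permitted
[wo.gig] — σ1 onset /w/, coda /∅/ ok; σ2 onset /g/, coda /g/ ok → permitted

[tkug.ne], [wo.gig]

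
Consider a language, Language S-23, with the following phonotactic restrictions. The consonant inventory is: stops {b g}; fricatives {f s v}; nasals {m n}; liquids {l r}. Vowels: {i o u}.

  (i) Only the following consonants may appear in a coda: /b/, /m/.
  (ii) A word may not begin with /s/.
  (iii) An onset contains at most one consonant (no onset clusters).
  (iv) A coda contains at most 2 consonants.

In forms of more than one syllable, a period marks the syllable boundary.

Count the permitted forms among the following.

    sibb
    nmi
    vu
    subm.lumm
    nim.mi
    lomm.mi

3

sibb — violates constraint (ii): word begins with /s/ → not permitted
nmi — violates constraint (iii): syllable 1 onset /nm/ has 2 consonants (> 1) → not permitted
vu — σ1 onset /v/, coda /∅/ ok → permitted
subm.lumm — violates constraint (ii): word begins with /s/ → not permitted
nim.mi — σ1 onset /n/, coda /m/ ok; σ2 onset /m/, coda /∅/ ok → permitted
lomm.mi — σ1 onset /l/, coda /mm/ (2C) ok; σ2 onset /m/, coda /∅/ ok → permitted
Permitted: vu, nim.mi, lomm.mi → 3.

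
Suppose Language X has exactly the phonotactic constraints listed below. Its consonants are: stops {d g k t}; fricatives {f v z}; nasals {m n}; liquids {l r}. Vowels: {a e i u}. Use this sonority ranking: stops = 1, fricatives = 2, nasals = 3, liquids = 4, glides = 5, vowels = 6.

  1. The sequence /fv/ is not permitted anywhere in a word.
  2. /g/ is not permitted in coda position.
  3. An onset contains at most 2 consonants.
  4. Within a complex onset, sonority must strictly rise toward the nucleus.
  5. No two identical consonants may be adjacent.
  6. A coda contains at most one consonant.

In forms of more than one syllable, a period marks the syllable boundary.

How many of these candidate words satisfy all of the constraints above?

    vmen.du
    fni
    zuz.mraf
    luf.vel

vmen.du — σ1 onset /vm/ (2→3 rises), coda /n/ ok; σ2 onset /d/, coda /∅/ ok → permitted
fni — σ1 onset /fn/ (2→3 rises), coda /∅/ ok → permitted
zuz.mraf — σ1 onset /z/, coda /z/ ok; σ2 onset /mr/ (3→4 rises), coda /f/ ok → permitted
luf.vel — violates constraint 1: contains banned sequence /fv/ → not permitted
Permitted: vmen.du, fni, zuz.mraf → 3.

3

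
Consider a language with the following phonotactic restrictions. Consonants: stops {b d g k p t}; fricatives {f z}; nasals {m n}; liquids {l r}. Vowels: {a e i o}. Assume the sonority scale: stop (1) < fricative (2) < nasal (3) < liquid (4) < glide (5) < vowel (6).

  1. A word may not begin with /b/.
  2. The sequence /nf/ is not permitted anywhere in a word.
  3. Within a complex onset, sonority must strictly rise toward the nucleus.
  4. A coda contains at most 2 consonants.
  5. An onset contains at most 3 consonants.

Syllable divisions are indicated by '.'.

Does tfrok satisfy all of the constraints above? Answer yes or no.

yes

tfrok — σ1 onset /tfr/ (1→2→4 rises), coda /k/ ok → licit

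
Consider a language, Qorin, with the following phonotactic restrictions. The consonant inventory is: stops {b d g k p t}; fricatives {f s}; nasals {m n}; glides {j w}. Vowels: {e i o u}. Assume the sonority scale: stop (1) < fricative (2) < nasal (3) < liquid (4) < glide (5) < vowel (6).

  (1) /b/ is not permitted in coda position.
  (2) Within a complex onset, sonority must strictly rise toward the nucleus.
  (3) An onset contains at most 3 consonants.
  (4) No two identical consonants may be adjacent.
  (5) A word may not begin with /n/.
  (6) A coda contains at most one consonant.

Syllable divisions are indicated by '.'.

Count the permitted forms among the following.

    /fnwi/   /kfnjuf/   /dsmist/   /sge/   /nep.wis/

/fnwi/ — σ1 onset /fnw/ (2→3→5 rises), coda /∅/ ok → permitted
/kfnjuf/ — violates constraint 3: syllable 1 onset /kfnj/ has 4 consonants (> 3) → not permitted
/dsmist/ — violates constraint 6: syllable 1 coda /st/ has 2 consonants (> 1) → not permitted
/sge/ — violates constraint 2: syllable 1 onset /sg/: /s/ (fricative, 2) → /g/ (stop, 1) does not rise → not permitted
/nep.wis/ — violates constraint 5: word begins with /n/ → not permitted
Permitted: /fnwi/ → 1.

1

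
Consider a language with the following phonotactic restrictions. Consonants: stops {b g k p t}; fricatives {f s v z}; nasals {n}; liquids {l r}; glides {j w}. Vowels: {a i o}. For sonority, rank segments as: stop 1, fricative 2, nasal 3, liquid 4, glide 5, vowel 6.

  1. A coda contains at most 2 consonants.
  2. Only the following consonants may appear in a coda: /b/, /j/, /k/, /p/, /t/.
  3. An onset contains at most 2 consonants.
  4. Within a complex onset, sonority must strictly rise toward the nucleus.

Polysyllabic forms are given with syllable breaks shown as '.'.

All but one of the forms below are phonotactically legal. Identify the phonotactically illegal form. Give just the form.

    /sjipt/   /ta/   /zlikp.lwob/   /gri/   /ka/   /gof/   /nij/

/gof/

/sjipt/ — σ1 onset /sj/ (2→5 rises), coda /pt/ (2C) ok → phonotactically legal
/ta/ — σ1 onset /t/, coda /∅/ ok → phonotactically legal
/zlikp.lwob/ — σ1 onset /zl/ (2→4 rises), coda /kp/ (2C) ok; σ2 onset /lw/ (4→5 rises), coda /b/ ok → phonotactically legal
/gri/ — σ1 onset /gr/ (1→4 rises), coda /∅/ ok → phonotactically legal
/ka/ — σ1 onset /k/, coda /∅/ ok → phonotactically legal
/gof/ — violates constraint 2: syllable 1 coda contains /f/, which is not a licensed coda consonant → phonotactically illegal
/nij/ — σ1 onset /n/, coda /j/ ok → phonotactically legal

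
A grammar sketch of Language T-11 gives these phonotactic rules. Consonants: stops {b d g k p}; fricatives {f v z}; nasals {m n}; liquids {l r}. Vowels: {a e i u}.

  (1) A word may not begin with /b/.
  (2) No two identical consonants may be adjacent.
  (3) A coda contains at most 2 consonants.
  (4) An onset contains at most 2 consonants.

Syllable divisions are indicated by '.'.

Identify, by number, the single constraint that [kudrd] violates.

3

[kudrd]: syllable 1 coda /drd/ has 3 consonants (> 2).
This is a violation of constraint 3: "A coda contains at most 2 consonants."
The remaining constraints (1, 2, 4) are satisfied.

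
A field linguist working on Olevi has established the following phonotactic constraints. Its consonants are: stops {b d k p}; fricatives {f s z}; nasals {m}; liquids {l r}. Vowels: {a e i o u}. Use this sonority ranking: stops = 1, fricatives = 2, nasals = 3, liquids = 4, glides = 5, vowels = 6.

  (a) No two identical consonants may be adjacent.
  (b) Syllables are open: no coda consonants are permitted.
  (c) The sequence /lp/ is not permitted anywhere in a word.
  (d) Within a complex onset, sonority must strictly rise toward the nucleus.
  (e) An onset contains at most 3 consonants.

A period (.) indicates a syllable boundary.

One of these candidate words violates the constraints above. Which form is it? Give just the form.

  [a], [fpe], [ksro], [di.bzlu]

[fpe]

[a] — σ1 onset /∅/, coda /∅/ ok → well-formed
[fpe] — violates constraint (d): syllable 1 onset /fp/: /f/ (fricative, 2) → /p/ (stop, 1) does not rise → ill-formed
[ksro] — σ1 onset /ksr/ (1→2→4 rises), coda /∅/ ok → well-formed
[di.bzlu] — σ1 onset /d/, coda /∅/ ok; σ2 onset /bzl/ (1→2→4 rises), coda /∅/ ok → well-formed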